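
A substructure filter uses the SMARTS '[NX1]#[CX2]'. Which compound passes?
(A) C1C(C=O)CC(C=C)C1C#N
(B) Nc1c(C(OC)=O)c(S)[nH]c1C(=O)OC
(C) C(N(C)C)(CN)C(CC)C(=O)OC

[NX1]#[CX2] describes a nitrogen triple-bonded to a two-connected carbon (a nitrile).
(A) contains a nitrile (-C#N), which satisfies every atom and bond constraint.
(B) has a primary amino group (-NH2) but the nitrogen is NX3 (three connections), not NX1 triple-bonded.
(C) has a primary amino group (-NH2) but the nitrogen is NX3 (three connections), not NX1 triple-bonded.
So the answer is (A).

A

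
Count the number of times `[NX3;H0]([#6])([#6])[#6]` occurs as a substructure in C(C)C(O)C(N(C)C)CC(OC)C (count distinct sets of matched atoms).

1

[NX3;H0]([#6])([#6])[#6] is the SMARTS for a tertiary amine: a trivalent nitrogen with no H, bonded to three carbons.
Exactly one fragment in the molecule meets all constraints, giving 1 match.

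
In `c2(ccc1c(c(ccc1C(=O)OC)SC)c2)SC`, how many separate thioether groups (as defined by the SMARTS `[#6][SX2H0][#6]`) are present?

2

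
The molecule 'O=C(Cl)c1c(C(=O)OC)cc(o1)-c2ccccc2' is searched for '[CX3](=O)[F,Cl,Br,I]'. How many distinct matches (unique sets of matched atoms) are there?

1

[CX3](=O)[F,Cl,Br,I] is the SMARTS for an acyl halide: a carbonyl carbon bonded to a halogen.
Exactly one fragment in the molecule meets all constraints, giving 1 match.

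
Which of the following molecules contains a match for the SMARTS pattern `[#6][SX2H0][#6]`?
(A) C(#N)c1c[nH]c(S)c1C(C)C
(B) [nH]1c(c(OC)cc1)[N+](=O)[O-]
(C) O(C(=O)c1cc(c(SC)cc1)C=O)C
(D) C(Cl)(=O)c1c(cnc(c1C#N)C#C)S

C

[#6][SX2H0][#6] describes an aliphatic sulfur bridging two carbons with no H on the sulfur (a thioether).
(A) has a thiol (-SH) but the sulfur has H1, not H0 bridging two carbons.
(B) has a methoxy ether (-OCH3) but the bridging atom is O, not S.
(C) contains a methylthio ether (-SCH3), which satisfies every atom and bond constraint.
(D) has a thiol (-SH) but the sulfur has H1, not H0 bridging two carbons.
So the answer is (C).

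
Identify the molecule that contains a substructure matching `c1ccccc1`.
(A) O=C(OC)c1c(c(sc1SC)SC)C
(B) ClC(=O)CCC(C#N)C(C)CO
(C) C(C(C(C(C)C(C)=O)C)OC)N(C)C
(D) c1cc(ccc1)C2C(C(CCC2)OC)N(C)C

c1ccccc1 describes six aromatic carbons in a ring (a benzene ring).
(A) has a methyl group (-CH3) but no six-membered all-carbon aromatic ring is present.
(B) has a methyl group (-CH3) but no six-membered all-carbon aromatic ring is present.
(C) has a methyl group (-CH3) but no six-membered all-carbon aromatic ring is present.
(D) contains a phenyl ring, which satisfies every atom and bond constraint.
So the answer is (D).

D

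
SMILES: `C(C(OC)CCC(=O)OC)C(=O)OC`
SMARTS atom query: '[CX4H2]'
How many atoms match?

3

The query [CX4H2] means: sp3 carbon (X4) with exactly two hydrogens.
Check the 14 heavy atoms by environment: 3× C (H2, X4) → match; 1× C (H1, X4) → no; 2× C (H0, X3) → no; 2× O (H0, X1) → no; 3× O (H0, X2) → no; 3× C (H3, X4) → no.
That gives 3 matching atoms.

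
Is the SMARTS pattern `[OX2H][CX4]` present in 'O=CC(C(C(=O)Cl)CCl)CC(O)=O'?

The pattern [OX2H][CX4] describes a hydroxyl oxygen bound to an sp3 (X4) carbon — an aliphatic alcohol.
The closest candidate here is a carboxylic acid group (-C(=O)OH), but the -OH is on a CX3 carbonyl carbon, not a CX4 carbon. No other fragment satisfies the full query, so there is no match.

No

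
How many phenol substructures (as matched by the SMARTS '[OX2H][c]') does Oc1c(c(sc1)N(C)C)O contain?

[OX2H][c] is the SMARTS for a phenol: a hydroxyl oxygen attached to an aromatic carbon.
The molecule carries 2 separate instances of a hydroxyl group (-OH) meeting every constraint; each maps to a distinct set of atoms, giving 2 matches.

2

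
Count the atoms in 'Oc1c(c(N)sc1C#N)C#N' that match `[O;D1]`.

1

The query [O;D1] means: aliphatic oxygen bonded to exactly one heavy atom.
Check the 11 heavy atoms by environment: 1× s (aromatic, D2) → no; 4× c (aromatic, D3) → no; 2× C (D2) → no; 3× N (D1) → no; 1× O (D1) → match.
That gives 1 matching atom.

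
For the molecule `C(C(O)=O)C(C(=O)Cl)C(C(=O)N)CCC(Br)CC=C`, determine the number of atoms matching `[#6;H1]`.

4

The query [#6;H1] means: any carbon bearing exactly one hydrogen.
Check the 19 heavy atoms by environment: 5× C (H2) → no; 4× C (H1) → match; 3× C (H0) → no; 3× O (H0) → no; 1× N (H2) → no; 1× O (H1) → no; 1× Br (H0) → no; 1× Cl (H0) → no.
That gives 4 matching atoms.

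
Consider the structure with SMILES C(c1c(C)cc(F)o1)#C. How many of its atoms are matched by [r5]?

5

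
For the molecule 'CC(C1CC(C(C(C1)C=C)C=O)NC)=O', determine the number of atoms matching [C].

Check the 15 heavy atoms by environment: 12× C → match; 2× O → no; 1× N → no.
That gives 12 matching atoms.

12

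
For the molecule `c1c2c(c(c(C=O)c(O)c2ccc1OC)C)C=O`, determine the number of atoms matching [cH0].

The query [cH0] means: aromatic carbon with no attached hydrogen (substituted or ring-fusion).
Check the 18 heavy atoms by environment: 7× c (aromatic, H0) → match; 3× c (aromatic, H1) → no; 3× O (H0) → no; 2× C (H3) → no; 1× O (H1) → no; 2× C (H1) → no.
That gives 7 matching atoms.

7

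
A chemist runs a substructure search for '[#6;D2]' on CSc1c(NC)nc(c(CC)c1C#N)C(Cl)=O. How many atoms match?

2

The query [#6;D2] means: any carbon bonded to exactly two heavy atoms.
Check the 17 heavy atoms by environment: 1× n (aromatic, D2) → no; 5× c (aromatic, D3) → no; 1× N (D2) → no; 3× C (D1) → no; 2× C (D2) → match; 1× C (D3) → no; 1× O (D1) → no; 1× Cl (D1) → no; 1× N (D1) → no; 1× S (D2) → no.
That gives 2 matching atoms.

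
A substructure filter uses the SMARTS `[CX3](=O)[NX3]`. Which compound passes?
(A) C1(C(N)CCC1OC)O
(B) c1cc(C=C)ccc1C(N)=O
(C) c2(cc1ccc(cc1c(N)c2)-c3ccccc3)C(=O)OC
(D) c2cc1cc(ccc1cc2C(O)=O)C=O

B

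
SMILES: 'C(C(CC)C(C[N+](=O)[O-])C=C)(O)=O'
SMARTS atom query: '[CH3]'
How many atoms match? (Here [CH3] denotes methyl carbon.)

1

The query [CH3] means: aliphatic carbon with exactly three hydrogens.
Check the 13 heavy atoms by environment: 3× C (H2) → no; 3× C (H1) → no; 1× C (H3) → match; 1× C (H0) → no; 2× O (H0) → no; 1× O (H1) → no; 1× N (charge +1, H0) → no; 1× O (charge -1, H0) → no.
That gives 1 matching atom.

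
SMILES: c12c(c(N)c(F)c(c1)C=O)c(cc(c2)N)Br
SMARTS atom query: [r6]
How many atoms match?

10

The query [r6] means: r6 matches atoms in a six-membered ring.
Check the 16 heavy atoms by environment: 10× c (aromatic, in 6-ring) → match; 1× C (acyclic) → no; 1× O (acyclic) → no; 2× N (acyclic) → no; 1× F (acyclic) → no; 1× Br (acyclic) → no.
That gives 10 matching atoms.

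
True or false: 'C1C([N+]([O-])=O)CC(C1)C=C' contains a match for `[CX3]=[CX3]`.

True

The pattern [CX3]=[CX3] describes a non-aromatic C=C double bond between two sp2 carbons — an alkene.
The molecule carries a vinyl group (-CH=CH2), whose atoms satisfy every constraint of the query, so the pattern matches.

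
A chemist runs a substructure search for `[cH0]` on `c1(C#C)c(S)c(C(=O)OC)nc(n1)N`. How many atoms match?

4

The query [cH0] means: aromatic carbon with no attached hydrogen (substituted or ring-fusion).
Check the 14 heavy atoms by environment: 2× n (aromatic, H0) → no; 4× c (aromatic, H0) → match; 1× N (H2) → no; 2× C (H0) → no; 2× O (H0) → no; 1× C (H3) → no; 1× C (H1) → no; 1× S (H1) → no.
That gives 4 matching atoms.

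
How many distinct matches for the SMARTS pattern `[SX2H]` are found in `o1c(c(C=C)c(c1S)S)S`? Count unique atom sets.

[SX2H] is the SMARTS for a thiol: an aliphatic sulfur with two connections, one being H.
The molecule carries 3 separate instances of a thiol (-SH) meeting every constraint; each maps to a distinct set of atoms, giving 3 matches.

3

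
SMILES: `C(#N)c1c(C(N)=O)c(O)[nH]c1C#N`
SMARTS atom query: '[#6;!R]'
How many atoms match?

Check the 13 heavy atoms by environment: 1× n (aromatic, in 5-ring) → no; 4× c (aromatic, in 5-ring) → no; 3× C (acyclic) → match; 3× N (acyclic) → no; 2× O (acyclic) → no.
That gives 3 matching atoms.

3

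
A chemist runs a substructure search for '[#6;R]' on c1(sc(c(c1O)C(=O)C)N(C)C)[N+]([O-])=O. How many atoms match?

The query [#6;R] means: carbon that is part of a ring.
Check the 15 heavy atoms by environment: 1× s (aromatic, in 5-ring) → no; 4× c (aromatic, in 5-ring) → match; 3× O (acyclic) → no; 1× N (acyclic) → no; 4× C (acyclic) → no; 1× N (charge +1, acyclic) → no; 1× O (charge -1, acyclic) → no.
That gives 4 matching atoms.

4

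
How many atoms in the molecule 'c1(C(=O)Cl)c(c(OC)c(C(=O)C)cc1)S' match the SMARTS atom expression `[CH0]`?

2

The query [CH0] means: aliphatic carbon with no attached hydrogen.
Check the 15 heavy atoms by environment: 2× c (aromatic, H1) → no; 4× c (aromatic, H0) → no; 2× C (H0) → match; 3× O (H0) → no; 1× Cl (H0) → no; 2× C (H3) → no; 1× S (H1) → no.
That gives 2 matching atoms.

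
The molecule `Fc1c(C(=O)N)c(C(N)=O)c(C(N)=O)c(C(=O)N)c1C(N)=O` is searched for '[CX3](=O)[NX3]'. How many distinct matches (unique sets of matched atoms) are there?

5

[CX3](=O)[NX3] is the SMARTS for an amide: a carbonyl carbon bonded to a trivalent nitrogen.
The molecule carries 5 separate instances of a primary amide (-C(=O)NH2) meeting every constraint; each maps to a distinct set of atoms, giving 5 matches.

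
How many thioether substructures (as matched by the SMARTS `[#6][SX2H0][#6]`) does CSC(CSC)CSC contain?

3

[#6][SX2H0][#6] is the SMARTS for a thioether: an aliphatic sulfur bridging two carbons with no H on the sulfur.
The molecule carries 3 separate instances of a methylthio ether (-SCH3) meeting every constraint; each maps to a distinct set of atoms, giving 3 matches.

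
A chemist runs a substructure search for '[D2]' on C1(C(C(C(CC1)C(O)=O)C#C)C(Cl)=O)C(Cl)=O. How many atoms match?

Check the 17 heavy atoms by environment: 3× C (D2) → match; 7× C (D3) → no; 4× O (D1) → no; 2× Cl (D1) → no; 1× C (D1) → no.
That gives 3 matching atoms.

3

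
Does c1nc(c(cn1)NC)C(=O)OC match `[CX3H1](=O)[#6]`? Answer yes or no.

The pattern [CX3H1](=O)[#6] describes an sp2 carbon with one H, double-bonded to O and single-bonded to carbon — an aldehyde.
The closest candidate here is a methyl-ester group (-C(=O)OCH3), but the carbonyl carbon has H0, not H1. No other fragment satisfies the full query, so there is no match.

No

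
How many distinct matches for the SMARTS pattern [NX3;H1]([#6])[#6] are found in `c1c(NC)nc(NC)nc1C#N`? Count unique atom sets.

2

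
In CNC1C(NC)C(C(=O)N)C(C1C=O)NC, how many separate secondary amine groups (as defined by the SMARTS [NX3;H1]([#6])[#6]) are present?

[NX3;H1]([#6])[#6] is the SMARTS for a secondary amine: a trivalent nitrogen with one H, bonded to two carbons.
The molecule carries 3 separate instances of an N-methylamino group (-NHCH3) meeting every constraint; each maps to a distinct set of atoms, giving 3 matches.

3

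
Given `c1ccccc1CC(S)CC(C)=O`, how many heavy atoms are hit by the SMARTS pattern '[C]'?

The query [C] means: uppercase C matches aliphatic (non-aromatic) carbon only.
Check the 13 heavy atoms by environment: 5× C → match; 1× S → no; 6× c (aromatic) → no; 1× O → no.
That gives 5 matching atoms.

5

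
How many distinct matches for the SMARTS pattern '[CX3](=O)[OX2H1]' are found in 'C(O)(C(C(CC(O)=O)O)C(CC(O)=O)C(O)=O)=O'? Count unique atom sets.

4

[CX3](=O)[OX2H1] is the SMARTS for a carboxylic acid: an sp2 carbon double-bonded to O and single-bonded to an -OH oxygen.
The molecule carries 4 separate instances of a carboxylic acid group (-C(=O)OH) meeting every constraint; each maps to a distinct set of atoms, giving 4 matches.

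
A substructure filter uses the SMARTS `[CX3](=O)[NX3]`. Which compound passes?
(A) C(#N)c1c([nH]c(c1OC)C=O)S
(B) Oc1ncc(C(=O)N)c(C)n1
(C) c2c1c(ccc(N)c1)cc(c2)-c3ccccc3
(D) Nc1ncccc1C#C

[CX3](=O)[NX3] describes a carbonyl carbon bonded to a trivalent nitrogen (an amide).
(A) has a nitrile (-C#N) but the nitrile N is NX1 (triple-bonded), not NX3.
(B) contains a primary amide (-C(=O)NH2), which satisfies every atom and bond constraint.
(C) has a primary amino group (-NH2) but the -NH2 is not attached to a carbonyl carbon.
(D) has a primary amino group (-NH2) but the -NH2 is not attached to a carbonyl carbon.
So the answer is (B).

B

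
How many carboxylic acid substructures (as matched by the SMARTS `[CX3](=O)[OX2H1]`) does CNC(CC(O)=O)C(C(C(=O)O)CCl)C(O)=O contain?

[CX3](=O)[OX2H1] is the SMARTS for a carboxylic acid: an sp2 carbon double-bonded to O and single-bonded to an -OH oxygen.
The molecule carries 3 separate instances of a carboxylic acid group (-C(=O)OH) meeting every constraint; each maps to a distinct set of atoms, giving 3 matches.

3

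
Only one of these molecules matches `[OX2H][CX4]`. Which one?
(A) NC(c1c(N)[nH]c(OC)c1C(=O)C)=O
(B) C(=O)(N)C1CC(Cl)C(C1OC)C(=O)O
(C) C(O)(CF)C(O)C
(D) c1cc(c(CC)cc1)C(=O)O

[OX2H][CX4] describes a hydroxyl oxygen bound to an sp3 (X4) carbon (an aliphatic alcohol).
(A) has a methoxy ether (-OCH3) but the oxygen has H0 (ether), not H1.
(B) has a carboxylic acid group (-C(=O)OH) but the -OH is on a CX3 carbonyl carbon, not a CX4 carbon.
(C) contains a hydroxyl group (-OH), which satisfies every atom and bond constraint.
(D) has a carboxylic acid group (-C(=O)OH) but the -OH is on a CX3 carbonyl carbon, not a CX4 carbon.
So the answer is (C).

C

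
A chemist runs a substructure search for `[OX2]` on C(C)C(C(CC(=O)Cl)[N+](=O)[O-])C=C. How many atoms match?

The query [OX2] means: aliphatic oxygen with two total connections — ether, hydroxyl, or ester single-bond O.
Check the 13 heavy atoms by environment: 5× C (X4) → no; 3× C (X3) → no; 1× N (charge +1, X3) → no; 1× O (charge -1, X1) → no; 2× O (X1) → no; 1× Cl (X1) → no.
No environment satisfies the query, so 0 matching atoms.

0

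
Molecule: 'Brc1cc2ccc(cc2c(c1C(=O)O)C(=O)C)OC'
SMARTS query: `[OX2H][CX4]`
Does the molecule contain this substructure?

No

The pattern [OX2H][CX4] describes a hydroxyl oxygen bound to an sp3 (X4) carbon — an aliphatic alcohol.
The closest candidate here is a methoxy ether (-OCH3), but the oxygen has H0 (ether), not H1. No other fragment satisfies the full query, so there is no match.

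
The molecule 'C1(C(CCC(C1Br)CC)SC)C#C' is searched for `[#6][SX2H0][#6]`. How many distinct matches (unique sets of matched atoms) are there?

[#6][SX2H0][#6] is the SMARTS for a thioether: an aliphatic sulfur bridging two carbons with no H on the sulfur.
Exactly one fragment in the molecule meets all constraints, giving 1 match.

1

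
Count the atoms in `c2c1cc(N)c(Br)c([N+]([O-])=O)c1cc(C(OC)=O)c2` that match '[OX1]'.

3

The query [OX1] means: aliphatic oxygen with one total connection — typically a carbonyl =O or an oxide.
Check the 19 heavy atoms by environment: 10× c (aromatic, X3) → no; 1× Br (X1) → no; 1× N (charge +1, X3) → no; 1× O (charge -1, X1) → match; 2× O (X1) → match; 1× N (X3) → no; 1× C (X3) → no; 1× O (X2) → no; 1× C (X4) → no.
Summing the matching environments: 1 + 2 = 3 matching atoms.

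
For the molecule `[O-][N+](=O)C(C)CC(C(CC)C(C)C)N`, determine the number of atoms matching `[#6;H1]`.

4

The query [#6;H1] means: any carbon bearing exactly one hydrogen.
Check the 14 heavy atoms by environment: 4× C (H3) → no; 4× C (H1) → match; 2× C (H2) → no; 1× N (H2) → no; 1× N (charge +1, H0) → no; 1× O (charge -1, H0) → no; 1× O (H0) → no.
That gives 4 matching atoms.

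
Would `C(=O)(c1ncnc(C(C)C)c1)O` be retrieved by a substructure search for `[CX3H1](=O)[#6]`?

The pattern [CX3H1](=O)[#6] describes an sp2 carbon with one H, double-bonded to O and single-bonded to carbon — an aldehyde.
The closest candidate here is a carboxylic acid group (-C(=O)OH), but the carbonyl carbon has H0 and is bonded to O, not H1. No other fragment satisfies the full query, so there is no match.

No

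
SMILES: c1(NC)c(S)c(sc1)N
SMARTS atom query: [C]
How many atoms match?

The query [C] means: uppercase C matches aliphatic (non-aromatic) carbon only.
Check the 9 heavy atoms by environment: 1× s (aromatic) → no; 4× c (aromatic) → no; 2× N → no; 1× C → match; 1× S → no.
That gives 1 matching atom.

1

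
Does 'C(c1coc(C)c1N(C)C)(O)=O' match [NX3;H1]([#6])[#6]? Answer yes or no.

No

The pattern [NX3;H1]([#6])[#6] describes a trivalent nitrogen with one H, bonded to two carbons — a secondary amine.
The closest candidate here is a dimethylamino group (-N(CH3)2), but the nitrogen has H0, not H1. No other fragment satisfies the full query, so there is no match.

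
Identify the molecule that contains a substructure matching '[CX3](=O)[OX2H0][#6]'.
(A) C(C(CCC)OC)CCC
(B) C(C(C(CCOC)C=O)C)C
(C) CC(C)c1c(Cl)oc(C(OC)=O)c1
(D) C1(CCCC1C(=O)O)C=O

C

[CX3](=O)[OX2H0][#6] describes a carbonyl carbon bonded to an oxygen that is itself bonded to carbon (no H on that O) (an ester).
(A) has a methoxy ether (-OCH3) but the ether oxygen is not adjacent to a C=O carbon.
(B) has a methoxy ether (-OCH3) but the ether oxygen is not adjacent to a C=O carbon.
(C) contains a methyl-ester group (-C(=O)OCH3), which satisfies every atom and bond constraint.
(D) has a carboxylic acid group (-C(=O)OH) but the singly-bonded O carries H (OX2H1, not H0).
So the answer is (C).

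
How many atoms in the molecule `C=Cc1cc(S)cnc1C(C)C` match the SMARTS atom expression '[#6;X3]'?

7

Check the 12 heavy atoms by environment: 1× n (aromatic, X2) → no; 5× c (aromatic, X3) → match; 1× S (X2) → no; 2× C (X3) → match; 3× C (X4) → no.
Summing the matching environments: 5 + 2 = 7 matching atoms.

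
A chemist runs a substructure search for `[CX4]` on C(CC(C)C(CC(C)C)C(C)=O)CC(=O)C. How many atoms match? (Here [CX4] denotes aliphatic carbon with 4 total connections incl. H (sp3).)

12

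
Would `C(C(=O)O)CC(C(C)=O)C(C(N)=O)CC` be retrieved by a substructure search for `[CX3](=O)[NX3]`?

Yes

The pattern [CX3](=O)[NX3] describes a carbonyl carbon bonded to a trivalent nitrogen — an amide.
The molecule carries a primary amide (-C(=O)NH2), whose atoms satisfy every constraint of the query, so the pattern matches.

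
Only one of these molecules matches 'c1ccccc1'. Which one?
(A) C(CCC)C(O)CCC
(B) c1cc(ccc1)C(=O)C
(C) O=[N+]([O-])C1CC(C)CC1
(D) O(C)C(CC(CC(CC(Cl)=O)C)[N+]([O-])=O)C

B

c1ccccc1 describes six aromatic carbons in a ring (a benzene ring).
(A) has a methyl group (-CH3) but no six-membered all-carbon aromatic ring is present.
(B) contains the required atom environment, so the pattern matches.
(C) has a methyl group (-CH3) but no six-membered all-carbon aromatic ring is present.
(D) has a methyl group (-CH3) but no six-membered all-carbon aromatic ring is present.
So the answer is (B).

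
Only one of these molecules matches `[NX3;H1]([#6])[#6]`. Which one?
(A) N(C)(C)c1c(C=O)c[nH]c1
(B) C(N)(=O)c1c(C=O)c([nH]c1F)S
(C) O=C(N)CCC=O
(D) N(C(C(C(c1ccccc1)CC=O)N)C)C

D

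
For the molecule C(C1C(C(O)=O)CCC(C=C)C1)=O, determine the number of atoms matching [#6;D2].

Check the 13 heavy atoms by environment: 4× C (D3) → no; 5× C (D2) → match; 3× O (D1) → no; 1× C (D1) → no.
That gives 5 matching atoms.

5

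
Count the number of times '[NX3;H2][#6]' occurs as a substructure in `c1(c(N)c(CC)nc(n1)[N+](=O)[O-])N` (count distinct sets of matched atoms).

2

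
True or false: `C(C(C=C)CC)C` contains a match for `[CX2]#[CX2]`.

The pattern [CX2]#[CX2] describes a carbon-carbon triple bond — an alkyne.
The closest candidate here is a vinyl group (-CH=CH2), but the C=C is a double bond; both carbons are CX3, not CX2. No other fragment satisfies the full query, so there is no match.

False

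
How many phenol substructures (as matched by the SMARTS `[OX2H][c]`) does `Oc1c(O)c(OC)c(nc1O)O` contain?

4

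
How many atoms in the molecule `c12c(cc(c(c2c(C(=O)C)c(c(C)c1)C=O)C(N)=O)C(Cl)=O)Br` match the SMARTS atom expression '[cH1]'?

2

The query [cH1] means: aromatic carbon bearing exactly one hydrogen.
Check the 23 heavy atoms by environment: 8× c (aromatic, H0) → no; 2× c (aromatic, H1) → match; 3× C (H0) → no; 4× O (H0) → no; 2× C (H3) → no; 1× N (H2) → no; 1× C (H1) → no; 1× Br (H0) → no; 1× Cl (H0) → no.
That gives 2 matching atoms.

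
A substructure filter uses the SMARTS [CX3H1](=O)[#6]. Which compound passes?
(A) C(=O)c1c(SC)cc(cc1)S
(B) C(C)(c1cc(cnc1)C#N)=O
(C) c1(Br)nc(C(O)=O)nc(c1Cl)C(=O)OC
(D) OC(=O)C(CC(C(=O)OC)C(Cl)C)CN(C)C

A

[CX3H1](=O)[#6] describes an sp2 carbon with one H, double-bonded to O and single-bonded to carbon (an aldehyde).
(A) contains an aldehyde (-CHO), which satisfies every atom and bond constraint.
(B) has an acetyl/ketone group (-C(=O)CH3) but the carbonyl carbon has H0 (two carbon neighbours), not H1.
(C) has a carboxylic acid group (-C(=O)OH) but the carbonyl carbon has H0 and is bonded to O, not H1.
(D) has a carboxylic acid group (-C(=O)OH) but the carbonyl carbon has H0 and is bonded to O, not H1.
So the answer is (A).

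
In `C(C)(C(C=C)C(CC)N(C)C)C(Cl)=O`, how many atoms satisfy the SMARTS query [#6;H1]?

4

Check the 14 heavy atoms by environment: 4× C (H3) → no; 4× C (H1) → match; 2× C (H2) → no; 1× C (H0) → no; 1× O (H0) → no; 1× Cl (H0) → no; 1× N (H0) → no.
That gives 4 matching atoms.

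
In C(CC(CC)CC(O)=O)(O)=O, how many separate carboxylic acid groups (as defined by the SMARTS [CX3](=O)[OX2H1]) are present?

2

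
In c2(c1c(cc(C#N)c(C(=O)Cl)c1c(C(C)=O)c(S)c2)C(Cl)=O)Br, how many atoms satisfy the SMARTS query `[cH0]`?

8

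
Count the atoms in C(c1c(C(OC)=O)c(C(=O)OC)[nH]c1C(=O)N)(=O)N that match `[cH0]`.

4

The query [cH0] means: aromatic carbon with no attached hydrogen (substituted or ring-fusion).
Check the 19 heavy atoms by environment: 1× n (aromatic, H1) → no; 4× c (aromatic, H0) → match; 4× C (H0) → no; 6× O (H0) → no; 2× N (H2) → no; 2× C (H3) → no.
That gives 4 matching atoms.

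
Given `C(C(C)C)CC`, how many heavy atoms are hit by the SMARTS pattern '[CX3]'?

0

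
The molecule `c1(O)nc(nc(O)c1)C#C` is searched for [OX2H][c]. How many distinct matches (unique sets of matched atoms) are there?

[OX2H][c] is the SMARTS for a phenol: a hydroxyl oxygen attached to an aromatic carbon.
The molecule carries 2 separate instances of a hydroxyl group (-OH) meeting every constraint; each maps to a distinct set of atoms, giving 2 matches.

2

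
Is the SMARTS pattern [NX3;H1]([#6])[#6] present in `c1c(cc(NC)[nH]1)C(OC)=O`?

Yes

The pattern [NX3;H1]([#6])[#6] describes a trivalent nitrogen with one H, bonded to two carbons — a secondary amine.
The molecule carries an N-methylamino group (-NHCH3), whose atoms satisfy every constraint of the query, so the pattern matches.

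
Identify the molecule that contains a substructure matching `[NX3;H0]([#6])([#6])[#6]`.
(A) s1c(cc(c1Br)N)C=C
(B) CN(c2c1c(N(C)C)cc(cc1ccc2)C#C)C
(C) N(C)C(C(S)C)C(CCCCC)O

[NX3;H0]([#6])([#6])[#6] describes a trivalent nitrogen with no H, bonded to three carbons (a tertiary amine).
(A) has a primary amino group (-NH2) but the nitrogen has H2, not H0 with three carbons.
(B) contains a dimethylamino group (-N(CH3)2), which satisfies every atom and bond constraint.
(C) has an N-methylamino group (-NHCH3) but the nitrogen still has one H (H1), not H0.
So the answer is (B).

B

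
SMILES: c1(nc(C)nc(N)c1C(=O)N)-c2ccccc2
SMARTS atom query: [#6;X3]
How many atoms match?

11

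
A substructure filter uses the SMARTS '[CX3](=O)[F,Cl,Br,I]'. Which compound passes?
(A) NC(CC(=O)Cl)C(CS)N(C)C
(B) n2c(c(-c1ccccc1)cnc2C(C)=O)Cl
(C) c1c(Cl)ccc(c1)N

A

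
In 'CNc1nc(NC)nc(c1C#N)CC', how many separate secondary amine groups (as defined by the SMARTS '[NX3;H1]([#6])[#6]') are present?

2

[NX3;H1]([#6])[#6] is the SMARTS for a secondary amine: a trivalent nitrogen with one H, bonded to two carbons.
The molecule carries 2 separate instances of an N-methylamino group (-NHCH3) meeting every constraint; each maps to a distinct set of atoms, giving 2 matches.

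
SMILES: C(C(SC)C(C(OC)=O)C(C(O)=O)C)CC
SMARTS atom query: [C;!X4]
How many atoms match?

2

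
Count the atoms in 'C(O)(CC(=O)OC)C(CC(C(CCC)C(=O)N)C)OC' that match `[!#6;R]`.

0

The query [!#6;R] means: non-carbon atom that is part of a ring.
Check the 20 heavy atoms by environment: 14× C (acyclic) → no; 5× O (acyclic) → no; 1× N (acyclic) → no.
No environment satisfies the query, so 0 matching atoms.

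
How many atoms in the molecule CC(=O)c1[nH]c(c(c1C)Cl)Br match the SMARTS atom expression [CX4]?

The query [CX4] means: C with X4: aliphatic carbon with exactly 4 total connections (bonds + H).
Check the 11 heavy atoms by environment: 1× n (aromatic, X3) → no; 4× c (aromatic, X3) → no; 1× Br (X1) → no; 2× C (X4) → match; 1× C (X3) → no; 1× O (X1) → no; 1× Cl (X1) → no.
That gives 2 matching atoms.

2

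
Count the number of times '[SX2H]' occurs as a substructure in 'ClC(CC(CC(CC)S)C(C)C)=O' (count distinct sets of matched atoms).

[SX2H] is the SMARTS for a thiol: an aliphatic sulfur with two connections, one being H.
Exactly one fragment in the molecule meets all constraints, giving 1 match.

1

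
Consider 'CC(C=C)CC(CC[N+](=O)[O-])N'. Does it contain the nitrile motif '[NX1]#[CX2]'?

The pattern [NX1]#[CX2] describes a nitrogen triple-bonded to a two-connected carbon — a nitrile.
The closest candidate here is a nitro group (-[N+](=O)[O-]), but there is no C#N triple bond. No other fragment satisfies the full query, so there is no match.

No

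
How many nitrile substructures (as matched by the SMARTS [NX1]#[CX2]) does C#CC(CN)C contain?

0

[NX1]#[CX2] is the SMARTS for a nitrile: a nitrogen triple-bonded to a two-connected carbon.
The molecule has a primary amino group (-NH2), but the nitrogen is NX3 (three connections), not NX1 triple-bonded; nothing else fits, so there are 0 matches.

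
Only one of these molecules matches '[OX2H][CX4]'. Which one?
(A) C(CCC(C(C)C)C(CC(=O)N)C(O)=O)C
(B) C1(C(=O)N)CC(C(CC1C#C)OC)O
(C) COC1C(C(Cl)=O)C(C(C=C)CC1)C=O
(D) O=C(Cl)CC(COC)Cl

B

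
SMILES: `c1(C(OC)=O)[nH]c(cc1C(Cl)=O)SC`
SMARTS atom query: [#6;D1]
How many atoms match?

The query [#6;D1] means: carbon bonded to exactly one heavy atom.
Check the 14 heavy atoms by environment: 1× n (aromatic, D2) → no; 3× c (aromatic, D3) → no; 1× c (aromatic, D2) → no; 2× C (D3) → no; 2× O (D1) → no; 1× Cl (D1) → no; 1× S (D2) → no; 2× C (D1) → match; 1× O (D2) → no.
That gives 2 matching atoms.

2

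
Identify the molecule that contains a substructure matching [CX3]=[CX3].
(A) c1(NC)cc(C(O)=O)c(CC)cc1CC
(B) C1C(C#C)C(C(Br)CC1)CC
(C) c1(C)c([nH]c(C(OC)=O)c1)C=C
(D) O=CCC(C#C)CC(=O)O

C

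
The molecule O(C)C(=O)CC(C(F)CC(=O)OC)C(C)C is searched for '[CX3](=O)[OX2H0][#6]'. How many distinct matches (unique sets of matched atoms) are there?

[CX3](=O)[OX2H0][#6] is the SMARTS for an ester: a carbonyl carbon bonded to an oxygen that is itself bonded to carbon (no H on that O).
The molecule carries 2 separate instances of a methyl-ester group (-C(=O)OCH3) meeting every constraint; each maps to a distinct set of atoms, giving 2 matches.

2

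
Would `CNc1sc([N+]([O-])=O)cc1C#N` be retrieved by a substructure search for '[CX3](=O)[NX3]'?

No

The pattern [CX3](=O)[NX3] describes a carbonyl carbon bonded to a trivalent nitrogen — an amide.
The closest candidate here is a nitrile (-C#N), but the nitrile N is NX1 (triple-bonded), not NX3. No other fragment satisfies the full query, so there is no match.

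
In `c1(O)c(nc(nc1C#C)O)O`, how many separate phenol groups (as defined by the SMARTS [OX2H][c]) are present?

3

[OX2H][c] is the SMARTS for a phenol: a hydroxyl oxygen attached to an aromatic carbon.
The molecule carries 3 separate instances of a hydroxyl group (-OH) meeting every constraint; each maps to a distinct set of atoms, giving 3 matches.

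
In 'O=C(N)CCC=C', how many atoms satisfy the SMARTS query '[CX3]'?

3

The query [CX3] means: C with X3: aliphatic carbon with exactly 3 total connections.
Check the 7 heavy atoms by environment: 2× C (X4) → no; 3× C (X3) → match; 1× O (X1) → no; 1× N (X3) → no.
That gives 3 matching atoms.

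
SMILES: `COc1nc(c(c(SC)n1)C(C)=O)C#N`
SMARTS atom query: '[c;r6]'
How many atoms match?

4

The query [c;r6] means: aromatic carbon that belongs to a six-membered ring.
Check the 15 heavy atoms by environment: 2× n (aromatic, in 6-ring) → no; 4× c (aromatic, in 6-ring) → match; 5× C (acyclic) → no; 2× O (acyclic) → no; 1× N (acyclic) → no; 1× S (acyclic) → no.
That gives 4 matching atoms.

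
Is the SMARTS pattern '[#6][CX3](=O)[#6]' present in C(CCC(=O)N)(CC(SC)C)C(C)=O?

Yes

The pattern [#6][CX3](=O)[#6] describes a carbonyl carbon (no H) flanked by two carbons — a ketone.
The molecule carries an acetyl/ketone group (-C(=O)CH3), whose atoms satisfy every constraint of the query, so the pattern matches.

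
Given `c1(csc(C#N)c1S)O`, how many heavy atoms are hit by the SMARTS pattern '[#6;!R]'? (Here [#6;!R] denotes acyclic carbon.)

1

The query [#6;!R] means: carbon not in any ring.
Check the 9 heavy atoms by environment: 1× s (aromatic, in 5-ring) → no; 4× c (aromatic, in 5-ring) → no; 1× C (acyclic) → match; 1× N (acyclic) → no; 1× S (acyclic) → no; 1× O (acyclic) → no.
That gives 1 matching atom.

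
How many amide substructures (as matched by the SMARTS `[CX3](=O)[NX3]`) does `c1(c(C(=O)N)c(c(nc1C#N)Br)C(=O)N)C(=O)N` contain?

[CX3](=O)[NX3] is the SMARTS for an amide: a carbonyl carbon bonded to a trivalent nitrogen.
The molecule carries 3 separate instances of a primary amide (-C(=O)NH2) meeting every constraint; each maps to a distinct set of atoms, giving 3 matches.

3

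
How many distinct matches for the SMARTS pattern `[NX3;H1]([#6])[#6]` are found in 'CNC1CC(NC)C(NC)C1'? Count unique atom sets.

3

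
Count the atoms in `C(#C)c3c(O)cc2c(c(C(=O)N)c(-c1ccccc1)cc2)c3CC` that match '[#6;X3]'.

17

Check the 24 heavy atoms by environment: 16× c (aromatic, X3) → match; 2× C (X2) → no; 1× O (X2) → no; 2× C (X4) → no; 1× C (X3) → match; 1× O (X1) → no; 1× N (X3) → no.
Summing the matching environments: 16 + 1 = 17 matching atoms.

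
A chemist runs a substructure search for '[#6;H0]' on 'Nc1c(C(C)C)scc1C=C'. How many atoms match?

3

The query [#6;H0] means: any carbon with no attached hydrogen.
Check the 11 heavy atoms by environment: 1× s (aromatic, H0) → no; 3× c (aromatic, H0) → match; 1× c (aromatic, H1) → no; 2× C (H1) → no; 2× C (H3) → no; 1× C (H2) → no; 1× N (H2) → no.
That gives 3 matching atoms.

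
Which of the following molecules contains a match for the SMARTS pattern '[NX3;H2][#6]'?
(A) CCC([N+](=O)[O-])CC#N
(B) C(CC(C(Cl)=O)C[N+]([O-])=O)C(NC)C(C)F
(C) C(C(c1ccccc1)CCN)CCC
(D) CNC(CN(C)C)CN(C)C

[NX3;H2][#6] describes a trivalent nitrogen with two H attached to carbon (a primary amine).
(A) has a nitro group (-[N+](=O)[O-]) but the nitrogen is [N+] with no H, not NX3H2.
(B) has a nitro group (-[N+](=O)[O-]) but the nitrogen is [N+] with no H, not NX3H2.
(C) contains a primary amino group (-NH2), which satisfies every atom and bond constraint.
(D) has a dimethylamino group (-N(CH3)2) but the nitrogen has H0, not H2.
So the answer is (C).

C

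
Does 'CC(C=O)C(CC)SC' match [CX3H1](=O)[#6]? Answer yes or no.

Yes

The pattern [CX3H1](=O)[#6] describes an sp2 carbon with one H, double-bonded to O and single-bonded to carbon — an aldehyde.
The molecule carries an aldehyde (-CHO), whose atoms satisfy every constraint of the query, so the pattern matches.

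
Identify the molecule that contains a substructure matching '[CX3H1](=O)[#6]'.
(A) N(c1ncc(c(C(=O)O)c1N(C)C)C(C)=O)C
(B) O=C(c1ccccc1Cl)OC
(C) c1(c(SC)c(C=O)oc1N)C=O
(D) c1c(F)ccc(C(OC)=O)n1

[CX3H1](=O)[#6] describes an sp2 carbon with one H, double-bonded to O and single-bonded to carbon (an aldehyde).
(A) has an acetyl/ketone group (-C(=O)CH3) but the carbonyl carbon has H0 (two carbon neighbours), not H1.
(B) has a methyl-ester group (-C(=O)OCH3) but the carbonyl carbon has H0, not H1.
(C) contains an aldehyde (-CHO), which satisfies every atom and bond constraint.
(D) has a methyl-ester group (-C(=O)OCH3) but the carbonyl carbon has H0, not H1.
So the answer is (C).

C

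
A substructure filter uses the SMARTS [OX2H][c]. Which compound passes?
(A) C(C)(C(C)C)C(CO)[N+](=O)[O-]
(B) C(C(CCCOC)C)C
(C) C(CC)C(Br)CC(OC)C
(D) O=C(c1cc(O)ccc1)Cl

D

[OX2H][c] describes a hydroxyl oxygen attached to an aromatic carbon (a phenol).
(A) has a hydroxyl group (-OH) but the -OH is on an aliphatic carbon, not an aromatic c.
(B) has a methoxy ether (-OCH3) but the oxygen has H0, not H1.
(C) has a methoxy ether (-OCH3) but the oxygen has H0, not H1.
(D) contains a hydroxyl group (-OH), which satisfies every atom and bond constraint.
So the answer is (D).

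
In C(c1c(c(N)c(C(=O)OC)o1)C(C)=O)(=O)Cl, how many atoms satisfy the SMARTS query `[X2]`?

2

The query [X2] means: any atom with exactly two total connections (bonds + H).
Check the 16 heavy atoms by environment: 1× o (aromatic, X2) → match; 4× c (aromatic, X3) → no; 3× C (X3) → no; 3× O (X1) → no; 2× C (X4) → no; 1× Cl (X1) → no; 1× O (X2) → match; 1× N (X3) → no.
Summing the matching environments: 1 + 1 = 2 matching atoms.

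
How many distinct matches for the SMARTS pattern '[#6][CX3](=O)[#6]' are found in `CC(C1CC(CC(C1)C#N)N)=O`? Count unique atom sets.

[#6][CX3](=O)[#6] is the SMARTS for a ketone: a carbonyl carbon (no H) flanked by two carbons.
Exactly one fragment in the molecule meets all constraints, giving 1 match.

1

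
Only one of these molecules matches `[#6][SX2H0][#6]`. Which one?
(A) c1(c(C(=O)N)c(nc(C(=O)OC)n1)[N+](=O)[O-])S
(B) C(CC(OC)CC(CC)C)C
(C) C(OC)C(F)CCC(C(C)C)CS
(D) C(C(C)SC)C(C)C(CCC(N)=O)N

D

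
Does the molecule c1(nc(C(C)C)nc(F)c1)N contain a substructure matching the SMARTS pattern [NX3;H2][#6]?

The pattern [NX3;H2][#6] describes a trivalent nitrogen with two H attached to carbon — a primary amine.
The molecule carries a primary amino group (-NH2), whose atoms satisfy every constraint of the query, so the pattern matches.

Yes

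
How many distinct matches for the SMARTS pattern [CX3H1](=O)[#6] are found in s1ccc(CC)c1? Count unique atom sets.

0

[CX3H1](=O)[#6] is the SMARTS for an aldehyde: an sp2 carbon with one H, double-bonded to O and single-bonded to carbon.
No fragment in the molecule satisfies every constraint, giving 0 matches.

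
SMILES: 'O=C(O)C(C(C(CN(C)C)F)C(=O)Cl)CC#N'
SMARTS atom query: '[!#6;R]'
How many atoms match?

The query [!#6;R] means: non-carbon atom that is part of a ring.
Check the 17 heavy atoms by environment: 10× C (acyclic) → no; 2× N (acyclic) → no; 3× O (acyclic) → no; 1× Cl (acyclic) → no; 1× F (acyclic) → no.
No environment satisfies the query, so 0 matching atoms.

0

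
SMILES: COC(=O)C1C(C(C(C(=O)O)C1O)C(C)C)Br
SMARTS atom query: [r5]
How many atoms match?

Check the 17 heavy atoms by environment: 5× C (in 5-ring) → match; 6× C (acyclic) → no; 5× O (acyclic) → no; 1× Br (acyclic) → no.
That gives 5 matching atoms.

5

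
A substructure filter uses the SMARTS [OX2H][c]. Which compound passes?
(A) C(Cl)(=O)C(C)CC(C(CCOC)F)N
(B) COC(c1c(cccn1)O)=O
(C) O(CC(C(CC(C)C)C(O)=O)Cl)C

[OX2H][c] describes a hydroxyl oxygen attached to an aromatic carbon (a phenol).
(A) has a methoxy ether (-OCH3) but the oxygen has H0, not H1.
(B) contains a hydroxyl group (-OH), which satisfies every atom and bond constraint.
(C) has a methoxy ether (-OCH3) but the oxygen has H0, not H1.
So the answer is (B).

B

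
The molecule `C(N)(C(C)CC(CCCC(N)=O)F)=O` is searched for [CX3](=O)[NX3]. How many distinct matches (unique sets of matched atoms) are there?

2

[CX3](=O)[NX3] is the SMARTS for an amide: a carbonyl carbon bonded to a trivalent nitrogen.
The molecule carries 2 separate instances of a primary amide (-C(=O)NH2) meeting every constraint; each maps to a distinct set of atoms, giving 2 matches.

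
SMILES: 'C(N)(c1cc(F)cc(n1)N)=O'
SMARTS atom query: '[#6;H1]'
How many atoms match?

2

Check the 11 heavy atoms by environment: 1× n (aromatic, H0) → no; 3× c (aromatic, H0) → no; 2× c (aromatic, H1) → match; 2× N (H2) → no; 1× F (H0) → no; 1× C (H0) → no; 1× O (H0) → no.
That gives 2 matching atoms.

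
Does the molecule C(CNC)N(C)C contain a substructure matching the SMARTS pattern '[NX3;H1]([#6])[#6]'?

Yes

The pattern [NX3;H1]([#6])[#6] describes a trivalent nitrogen with one H, bonded to two carbons — a secondary amine.
The molecule carries an N-methylamino group (-NHCH3), whose atoms satisfy every constraint of the query, so the pattern matches.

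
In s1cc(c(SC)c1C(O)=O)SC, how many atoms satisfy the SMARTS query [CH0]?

The query [CH0] means: aliphatic carbon with no attached hydrogen.
Check the 12 heavy atoms by environment: 1× s (aromatic, H0) → no; 1× c (aromatic, H1) → no; 3× c (aromatic, H0) → no; 2× S (H0) → no; 2× C (H3) → no; 1× C (H0) → match; 1× O (H0) → no; 1× O (H1) → no.
That gives 1 matching atom.

1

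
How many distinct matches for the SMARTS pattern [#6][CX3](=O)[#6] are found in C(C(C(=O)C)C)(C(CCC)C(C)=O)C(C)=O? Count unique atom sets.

[#6][CX3](=O)[#6] is the SMARTS for a ketone: a carbonyl carbon (no H) flanked by two carbons.
The molecule carries 3 separate instances of an acetyl/ketone group (-C(=O)CH3) meeting every constraint; each maps to a distinct set of atoms, giving 3 matches.

3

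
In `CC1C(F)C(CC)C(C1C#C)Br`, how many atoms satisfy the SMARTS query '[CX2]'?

The query [CX2] means: C with X2: aliphatic carbon with exactly 2 total connections.
Check the 12 heavy atoms by environment: 8× C (X4) → no; 1× F (X1) → no; 1× Br (X1) → no; 2× C (X2) → match.
That gives 2 matching atoms.

2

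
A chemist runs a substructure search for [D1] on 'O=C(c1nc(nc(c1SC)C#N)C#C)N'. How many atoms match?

Check the 15 heavy atoms by environment: 2× n (aromatic, D2) → no; 4× c (aromatic, D3) → no; 1× C (D3) → no; 1× O (D1) → match; 2× N (D1) → match; 2× C (D2) → no; 2× C (D1) → match; 1× S (D2) → no.
Summing the matching environments: 1 + 2 + 2 = 5 matching atoms.

5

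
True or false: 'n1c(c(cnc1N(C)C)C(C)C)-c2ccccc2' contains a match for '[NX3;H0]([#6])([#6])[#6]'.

True

The pattern [NX3;H0]([#6])([#6])[#6] describes a trivalent nitrogen with no H, bonded to three carbons — a tertiary amine.
The molecule carries a dimethylamino group (-N(CH3)2), whose atoms satisfy every constraint of the query, so the pattern matches.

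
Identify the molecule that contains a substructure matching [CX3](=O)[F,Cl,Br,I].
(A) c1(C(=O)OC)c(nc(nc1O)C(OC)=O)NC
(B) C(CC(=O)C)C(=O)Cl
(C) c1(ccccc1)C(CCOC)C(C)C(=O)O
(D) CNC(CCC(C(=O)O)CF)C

[CX3](=O)[F,Cl,Br,I] describes a carbonyl carbon bonded to a halogen (an acyl halide).
(A) has a methyl-ester group (-C(=O)OCH3) but the carbonyl is bonded to -O-C, not to a halogen.
(B) contains an acyl chloride (-C(=O)Cl), which satisfies every atom and bond constraint.
(C) has a carboxylic acid group (-C(=O)OH) but the carbonyl is bonded to -OH, not to a halogen.
(D) has a carboxylic acid group (-C(=O)OH) but the carbonyl is bonded to -OH, not to a halogen.
So the answer is (B).

B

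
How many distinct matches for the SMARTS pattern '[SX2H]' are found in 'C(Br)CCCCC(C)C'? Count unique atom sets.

0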